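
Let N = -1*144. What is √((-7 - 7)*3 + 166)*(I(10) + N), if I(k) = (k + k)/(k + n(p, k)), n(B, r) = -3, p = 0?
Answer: -1976*√31/7 ≈ -1571.7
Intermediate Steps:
I(k) = 2*k/(-3 + k) (I(k) = (k + k)/(k - 3) = (2*k)/(-3 + k) = 2*k/(-3 + k))
N = -144
√((-7 - 7)*3 + 166)*(I(10) + N) = √((-7 - 7)*3 + 166)*(2*10/(-3 + 10) - 144) = √(-14*3 + 166)*(2*10/7 - 144) = √(-42 + 166)*(2*10*(⅐) - 144) = √124*(20/7 - 144) = (2*√31)*(-988/7) = -1976*√31/7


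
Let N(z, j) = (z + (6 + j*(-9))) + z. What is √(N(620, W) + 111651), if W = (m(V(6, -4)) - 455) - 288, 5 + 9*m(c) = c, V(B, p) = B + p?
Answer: √119587 ≈ 345.81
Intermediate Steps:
m(c) = -5/9 + c/9
W = -2230/3 (W = ((-5/9 + (6 - 4)/9) - 455) - 288 = ((-5/9 + (⅑)*2) - 455) - 288 = ((-5/9 + 2/9) - 455) - 288 = (-⅓ - 455) - 288 = -1366/3 - 288 = -2230/3 ≈ -743.33)
N(z, j) = 6 - 9*j + 2*z (N(z, j) = (z + (6 - 9*j)) + z = (6 + z - 9*j) + z = 6 - 9*j + 2*z)
√(N(620, W) + 111651) = √((6 - 9*(-2230/3) + 2*620) + 111651) = √((6 + 6690 + 1240) + 111651) = √(7936 + 111651) = √119587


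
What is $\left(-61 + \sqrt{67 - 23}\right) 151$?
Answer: $-9211 + 302 \sqrt{11} \approx -8209.4$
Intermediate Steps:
$\left(-61 + \sqrt{67 - 23}\right) 151 = \left(-61 + \sqrt{44}\right) 151 = \left(-61 + 2 \sqrt{11}\right) 151 = -9211 + 302 \sqrt{11}$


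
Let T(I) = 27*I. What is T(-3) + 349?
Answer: 268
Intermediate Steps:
T(-3) + 349 = 27*(-3) + 349 = -81 + 349 = 268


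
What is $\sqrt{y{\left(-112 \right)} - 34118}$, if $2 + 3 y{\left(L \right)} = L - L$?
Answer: $\frac{2 i \sqrt{76767}}{3} \approx 184.71 i$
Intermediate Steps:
$y{\left(L \right)} = - \frac{2}{3}$ ($y{\left(L \right)} = - \frac{2}{3} + \frac{L - L}{3} = - \frac{2}{3} + \frac{1}{3} \cdot 0 = - \frac{2}{3} + 0 = - \frac{2}{3}$)
$\sqrt{y{\left(-112 \right)} - 34118} = \sqrt{- \frac{2}{3} - 34118} = \sqrt{- \frac{102356}{3}} = \frac{2 i \sqrt{76767}}{3}$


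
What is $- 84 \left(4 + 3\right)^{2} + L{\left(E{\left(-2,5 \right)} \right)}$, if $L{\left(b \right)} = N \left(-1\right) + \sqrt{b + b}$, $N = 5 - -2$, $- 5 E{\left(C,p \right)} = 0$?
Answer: $-4123$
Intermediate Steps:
$E{\left(C,p \right)} = 0$ ($E{\left(C,p \right)} = \left(- \frac{1}{5}\right) 0 = 0$)
$N = 7$ ($N = 5 + 2 = 7$)
$L{\left(b \right)} = -7 + \sqrt{2} \sqrt{b}$ ($L{\left(b \right)} = 7 \left(-1\right) + \sqrt{b + b} = -7 + \sqrt{2 b} = -7 + \sqrt{2} \sqrt{b}$)
$- 84 \left(4 + 3\right)^{2} + L{\left(E{\left(-2,5 \right)} \right)} = - 84 \left(4 + 3\right)^{2} - \left(7 - \sqrt{2} \sqrt{0}\right) = - 84 \cdot 7^{2} - \left(7 - \sqrt{2} \cdot 0\right) = \left(-84\right) 49 + \left(-7 + 0\right) = -4116 - 7 = -4123$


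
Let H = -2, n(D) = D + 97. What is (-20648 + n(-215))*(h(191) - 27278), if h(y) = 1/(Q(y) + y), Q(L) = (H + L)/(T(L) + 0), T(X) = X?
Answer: 10385949488427/18335 ≈ 5.6645e+8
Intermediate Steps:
n(D) = 97 + D
Q(L) = (-2 + L)/L (Q(L) = (-2 + L)/(L + 0) = (-2 + L)/L)
h(y) = 1/(y + (-2 + y)/y) (h(y) = 1/((-2 + y)/y + y) = 1/(y + (-2 + y)/y))
(-20648 + n(-215))*(h(191) - 27278) = (-20648 + (97 - 215))*(191/(-2 + 191 + 191²) - 27278) = (-20648 - 118)*(191/(-2 + 191 + 36481) - 27278) = -20766*(191/36670 - 27278) = -20766*(-1000284069/36670) = 10385949488427/18335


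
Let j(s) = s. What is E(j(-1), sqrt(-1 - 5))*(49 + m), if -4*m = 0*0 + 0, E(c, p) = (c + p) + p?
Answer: -49 + 98*I*sqrt(6) ≈ -49.0 + 240.05*I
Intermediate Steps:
E(c, p) = c + 2*p
m = 0 (m = -(0*0 + 0)/4 = -(0 + 0)/4 = -1/4*0 = 0)
E(j(-1), sqrt(-1 - 5))*(49 + m) = (-1 + 2*sqrt(-1 - 5))*(49 + 0) = (-1 + 2*sqrt(-6))*49 = (-1 + 2*(I*sqrt(6)))*49 = (-1 + 2*I*sqrt(6))*49 = -49 + 98*I*sqrt(6)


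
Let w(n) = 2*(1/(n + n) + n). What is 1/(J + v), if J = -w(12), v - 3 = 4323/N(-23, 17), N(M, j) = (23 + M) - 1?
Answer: -12/52129 ≈ -0.00023020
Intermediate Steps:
w(n) = 1/n + 2*n (w(n) = 2*(1/(2*n) + n) = 2*(n + 1/(2*n)) = 1/n + 2*n)
N(M, j) = 22 + M
v = -4320 (v = 3 + 4323/(22 - 23) = 3 + 4323/(-1) = 3 + 4323*(-1) = 3 - 4323 = -4320)
J = -289/12 (J = -(1/12 + 2*12) = -(1/12 + 24) = -1*289/12 = -289/12 ≈ -24.083)
1/(J + v) = 1/(-289/12 - 4320) = 1/(-52129/12) = -12/52129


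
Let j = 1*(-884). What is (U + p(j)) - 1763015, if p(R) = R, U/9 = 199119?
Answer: 28172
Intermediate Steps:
j = -884
U = 1792071 (U = 9*199119 = 1792071)
(U + p(j)) - 1763015 = (1792071 - 884) - 1763015 = 1791187 - 1763015 = 28172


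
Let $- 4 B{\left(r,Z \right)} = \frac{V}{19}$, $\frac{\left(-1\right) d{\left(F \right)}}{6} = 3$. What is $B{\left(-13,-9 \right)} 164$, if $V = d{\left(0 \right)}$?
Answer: $\frac{738}{19} \approx 38.842$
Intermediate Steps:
$d{\left(F \right)} = -18$ ($d{\left(F \right)} = \left(-6\right) 3 = -18$)
$V = -18$
$B{\left(r,Z \right)} = \frac{9}{38}$ ($B{\left(r,Z \right)} = - \frac{\left(-18\right) \frac{1}{19}}{4} = \left(- \frac{1}{4}\right) \left(- \frac{18}{19}\right) = \frac{9}{38}$)
$B{\left(-13,-9 \right)} 164 = \frac{9}{38} \cdot 164 = \frac{738}{19}$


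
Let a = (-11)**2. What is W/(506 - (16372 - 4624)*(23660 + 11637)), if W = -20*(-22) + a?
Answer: -51/37697150 ≈ -1.3529e-6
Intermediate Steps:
a = 121
W = 561 (W = -20*(-22) + 121 = 440 + 121 = 561)
W/(506 - (16372 - 4624)*(23660 + 11637)) = 561/(506 - (16372 - 4624)*(23660 + 11637)) = 561/(506 - 11748*35297) = 561/(506 - 1*414669156) = 561/(506 - 414669156) = 561/(-414668650) = 561*(-1/414668650) = -51/37697150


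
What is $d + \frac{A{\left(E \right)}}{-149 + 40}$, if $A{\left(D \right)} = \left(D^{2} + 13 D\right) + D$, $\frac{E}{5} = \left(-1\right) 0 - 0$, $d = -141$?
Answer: $-141$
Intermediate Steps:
$E = 0$ ($E = 5 \left(\left(-1\right) 0 - 0\right) = 5 \left(0 + 0\right) = 5 \cdot 0 = 0$)
$A{\left(D \right)} = D^{2} + 14 D$
$d + \frac{A{\left(E \right)}}{-149 + 40} = -141 + \frac{0 \left(14 + 0\right)}{-149 + 40} = -141 + \frac{0 \cdot 14}{-109} = -141 + 0 \left(- \frac{1}{109}\right) = -141 + 0 = -141$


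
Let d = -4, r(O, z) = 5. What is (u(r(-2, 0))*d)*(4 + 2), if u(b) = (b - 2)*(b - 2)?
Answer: -216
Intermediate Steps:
u(b) = (-2 + b)² (u(b) = (-2 + b)*(-2 + b) = (-2 + b)²)
(u(r(-2, 0))*d)*(4 + 2) = ((-2 + 5)²*(-4))*(4 + 2) = (3²*(-4))*6 = (9*(-4))*6 = -36*6 = -216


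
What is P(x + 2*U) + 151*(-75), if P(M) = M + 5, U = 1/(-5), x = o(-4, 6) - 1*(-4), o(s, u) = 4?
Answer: -56562/5 ≈ -11312.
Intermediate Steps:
x = 8 (x = 4 - 1*(-4) = 4 + 4 = 8)
U = -⅕ (U = 1*(-⅕) = -⅕ ≈ -0.20000)
P(M) = 5 + M
P(x + 2*U) + 151*(-75) = (5 + (8 + 2*(-⅕))) + 151*(-75) = (5 + (8 - ⅖)) - 11325 = (5 + 38/5) - 11325 = 63/5 - 11325 = -56562/5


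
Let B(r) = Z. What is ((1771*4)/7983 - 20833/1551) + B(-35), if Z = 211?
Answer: 819067336/4127211 ≈ 198.46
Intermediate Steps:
B(r) = 211
((1771*4)/7983 - 20833/1551) + B(-35) = ((1771*4)/7983 - 20833/1551) + 211 = (7084*(1/7983) - 20833*1/1551) + 211 = (7084/7983 - 20833/1551) + 211 = -51774185/4127211 + 211 = 819067336/4127211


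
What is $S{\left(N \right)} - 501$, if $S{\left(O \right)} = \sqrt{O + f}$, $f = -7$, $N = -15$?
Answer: $-501 + i \sqrt{22} \approx -501.0 + 4.6904 i$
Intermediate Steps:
$S{\left(O \right)} = \sqrt{-7 + O}$ ($S{\left(O \right)} = \sqrt{O - 7} = \sqrt{-7 + O}$)
$S{\left(N \right)} - 501 = \sqrt{-7 - 15} - 501 = \sqrt{-22} - 501 = i \sqrt{22} - 501 = -501 + i \sqrt{22}$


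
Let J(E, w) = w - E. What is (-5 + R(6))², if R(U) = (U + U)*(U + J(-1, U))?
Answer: 22801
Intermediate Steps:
R(U) = 2*U*(1 + 2*U) (R(U) = (U + U)*(U + (U - 1*(-1))) = (2*U)*(U + (U + 1)) = (2*U)*(U + (1 + U)) = (2*U)*(1 + 2*U) = 2*U*(1 + 2*U))
(-5 + R(6))² = (-5 + 2*6*(1 + 2*6))² = (-5 + 2*6*(1 + 12))² = (-5 + 2*6*13)² = (-5 + 156)² = 151² = 22801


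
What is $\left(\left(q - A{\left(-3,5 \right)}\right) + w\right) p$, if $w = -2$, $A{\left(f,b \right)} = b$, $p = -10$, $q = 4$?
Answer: $30$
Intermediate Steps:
$\left(\left(q - A{\left(-3,5 \right)}\right) + w\right) p = \left(\left(4 - 5\right) - 2\right) \left(-10\right) = \left(-1 - 2\right) \left(-10\right) = \left(-3\right) \left(-10\right) = 30$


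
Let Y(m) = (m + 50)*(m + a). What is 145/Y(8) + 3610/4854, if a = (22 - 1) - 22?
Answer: 37405/33978 ≈ 1.1009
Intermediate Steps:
a = -1 (a = 21 - 22 = -1)
Y(m) = (-1 + m)*(50 + m) (Y(m) = (m + 50)*(m - 1) = (50 + m)*(-1 + m) = (-1 + m)*(50 + m))
145/Y(8) + 3610/4854 = 145/(-50 + 8² + 49*8) + 3610/4854 = 145/(-50 + 64 + 392) + 3610*(1/4854) = 145/406 + 1805/2427 = 145*(1/406) + 1805/2427 = 5/14 + 1805/2427 = 37405/33978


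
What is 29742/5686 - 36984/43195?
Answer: 537207333/122803385 ≈ 4.3745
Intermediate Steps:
29742/5686 - 36984/43195 = 29742*(1/5686) - 36984*1/43195 = 14871/2843 - 36984/43195 = 537207333/122803385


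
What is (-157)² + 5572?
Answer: 30221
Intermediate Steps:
(-157)² + 5572 = 24649 + 5572 = 30221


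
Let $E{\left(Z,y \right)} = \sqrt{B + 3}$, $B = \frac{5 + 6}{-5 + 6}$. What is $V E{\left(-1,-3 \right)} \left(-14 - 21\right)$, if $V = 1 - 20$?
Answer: $665 \sqrt{14} \approx 2488.2$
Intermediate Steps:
$B = 11$ ($B = \frac{11}{1} = 11 \cdot 1 = 11$)
$E{\left(Z,y \right)} = \sqrt{14}$ ($E{\left(Z,y \right)} = \sqrt{11 + 3} = \sqrt{14}$)
$V = -19$ ($V = 1 - 20 = -19$)
$V E{\left(-1,-3 \right)} \left(-14 - 21\right) = - 19 \sqrt{14} \left(-14 - 21\right) = - 19 \sqrt{14} \left(-35\right) = 665 \sqrt{14}$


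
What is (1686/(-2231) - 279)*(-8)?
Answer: 4993080/2231 ≈ 2238.0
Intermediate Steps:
(1686/(-2231) - 279)*(-8) = (1686*(-1/2231) - 279)*(-8) = (-1686/2231 - 279)*(-8) = -624135/2231*(-8) = 4993080/2231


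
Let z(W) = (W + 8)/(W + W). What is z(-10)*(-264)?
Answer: -132/5 ≈ -26.400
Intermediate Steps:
z(W) = (8 + W)/(2*W) (z(W) = (8 + W)/((2*W)) = (8 + W)*(1/(2*W)) = (8 + W)/(2*W))
z(-10)*(-264) = ((½)*(8 - 10)/(-10))*(-264) = ((½)*(-⅒)*(-2))*(-264) = (⅒)*(-264) = -132/5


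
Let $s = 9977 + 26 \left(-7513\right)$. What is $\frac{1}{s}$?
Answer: $- \frac{1}{185361} \approx -5.3949 \cdot 10^{-6}$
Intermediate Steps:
$s = -185361$ ($s = 9977 - 195338 = -185361$)
$\frac{1}{s} = \frac{1}{-185361} = - \frac{1}{185361}$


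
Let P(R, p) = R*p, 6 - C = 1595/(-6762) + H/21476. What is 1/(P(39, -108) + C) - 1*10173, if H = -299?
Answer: -34138914088137/3355835377 ≈ -10173.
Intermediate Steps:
C = 4986815/797916 (C = 6 - (1595/(-6762) - 299/21476) = 6 - (1595*(-1/6762) - 299*1/21476) = 6 - (-1595/6762 - 23/1652) = 6 - 1*(-199319/797916) = 6 + 199319/797916 = 4986815/797916 ≈ 6.2498)
1/(P(39, -108) + C) - 1*10173 = 1/(39*(-108) + 4986815/797916) - 1*10173 = 1/(-4212 + 4986815/797916) - 10173 = 1/(-3355835377/797916) - 10173 = -797916/3355835377 - 10173 = -34138914088137/3355835377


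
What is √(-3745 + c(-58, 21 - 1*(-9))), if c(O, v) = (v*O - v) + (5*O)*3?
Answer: I*√6385 ≈ 79.906*I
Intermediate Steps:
c(O, v) = -v + 15*O + O*v (c(O, v) = (O*v - v) + 15*O = (-v + O*v) + 15*O = -v + 15*O + O*v)
√(-3745 + c(-58, 21 - 1*(-9))) = √(-3745 + (-(21 - 1*(-9)) + 15*(-58) - 58*(21 - 1*(-9)))) = √(-3745 + (-(21 + 9) - 870 - 58*(21 + 9))) = √(-3745 + (-1*30 - 870 - 58*30)) = √(-3745 + (-30 - 870 - 1740)) = √(-3745 - 2640) = √(-6385) = I*√6385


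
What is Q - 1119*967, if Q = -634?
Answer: -1082707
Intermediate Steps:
Q - 1119*967 = -634 - 1119*967 = -634 - 1082073 = -1082707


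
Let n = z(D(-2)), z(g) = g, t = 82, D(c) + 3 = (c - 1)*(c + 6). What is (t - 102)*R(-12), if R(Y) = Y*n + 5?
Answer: -3700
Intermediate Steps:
D(c) = -3 + (-1 + c)*(6 + c) (D(c) = -3 + (c - 1)*(c + 6) = -3 + (-1 + c)*(6 + c))
n = -15 (n = -9 + (-2)**2 + 5*(-2) = -9 + 4 - 10 = -15)
R(Y) = 5 - 15*Y (R(Y) = Y*(-15) + 5 = -15*Y + 5 = 5 - 15*Y)
(t - 102)*R(-12) = (82 - 102)*(5 - 15*(-12)) = -20*(5 + 180) = -20*185 = -3700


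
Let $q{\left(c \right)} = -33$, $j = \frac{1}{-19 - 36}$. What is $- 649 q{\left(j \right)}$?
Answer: $21417$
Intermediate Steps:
$j = - \frac{1}{55}$ ($j = \frac{1}{-55} = - \frac{1}{55} \approx -0.018182$)
$- 649 q{\left(j \right)} = \left(-649\right) \left(-33\right) = 21417$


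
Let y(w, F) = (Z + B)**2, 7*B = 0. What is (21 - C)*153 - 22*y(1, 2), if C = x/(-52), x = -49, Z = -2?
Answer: 155003/52 ≈ 2980.8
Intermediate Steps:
B = 0 (B = (1/7)*0 = 0)
C = 49/52 (C = -49/(-52) = -49*(-1/52) = 49/52 ≈ 0.94231)
y(w, F) = 4 (y(w, F) = (-2 + 0)**2 = (-2)**2 = 4)
(21 - C)*153 - 22*y(1, 2) = (21 - 1*49/52)*153 - 22*4 = (21 - 49/52)*153 - 88 = (1043/52)*153 - 88 = 159579/52 - 88 = 155003/52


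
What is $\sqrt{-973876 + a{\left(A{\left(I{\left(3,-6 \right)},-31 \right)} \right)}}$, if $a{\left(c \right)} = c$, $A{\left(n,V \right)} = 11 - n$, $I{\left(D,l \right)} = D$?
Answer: $2 i \sqrt{243467} \approx 986.85 i$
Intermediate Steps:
$\sqrt{-973876 + a{\left(A{\left(I{\left(3,-6 \right)},-31 \right)} \right)}} = \sqrt{-973876 + \left(11 - 3\right)} = \sqrt{-973876 + 8} = \sqrt{-973868} = 2 i \sqrt{243467}$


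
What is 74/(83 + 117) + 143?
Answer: 14337/100 ≈ 143.37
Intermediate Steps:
74/(83 + 117) + 143 = 74/200 + 143 = 74*(1/200) + 143 = 37/100 + 143 = 14337/100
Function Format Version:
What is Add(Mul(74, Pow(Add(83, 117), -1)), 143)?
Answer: Rational(14337, 100) ≈ 143.37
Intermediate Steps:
Add(Mul(74, Pow(Add(83, 117), -1)), 143) = Add(Mul(74, Pow(200, -1)), 143) = Add(Mul(74, Rational(1, 200)), 143) = Add(Rational(37, 100), 143) = Rational(14337, 100)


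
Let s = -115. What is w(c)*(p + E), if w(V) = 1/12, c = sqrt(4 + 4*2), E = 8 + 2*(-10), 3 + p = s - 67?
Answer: -197/12 ≈ -16.417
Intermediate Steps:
p = -185 (p = -3 + (-115 - 67) = -3 - 182 = -185)
E = -12 (E = 8 - 20 = -12)
c = 2*sqrt(3) (c = sqrt(4 + 8) = sqrt(12) = 2*sqrt(3) ≈ 3.4641)
w(V) = 1/12
w(c)*(p + E) = (-185 - 12)/12 = (1/12)*(-197) = -197/12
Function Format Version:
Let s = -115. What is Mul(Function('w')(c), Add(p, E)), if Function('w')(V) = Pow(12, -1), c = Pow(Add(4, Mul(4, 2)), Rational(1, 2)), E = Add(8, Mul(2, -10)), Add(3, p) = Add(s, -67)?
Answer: Rational(-197, 12) ≈ -16.417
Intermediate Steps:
p = -185 (p = Add(-3, Add(-115, -67)) = Add(-3, -182) = -185)
E = -12 (E = Add(8, -20) = -12)
c = Mul(2, Pow(3, Rational(1, 2))) (c = Pow(Add(4, 8), Rational(1, 2)) = Pow(12, Rational(1, 2)) = Mul(2, Pow(3, Rational(1, 2))) ≈ 3.4641)
Function('w')(V) = Rational(1, 12)
Mul(Function('w')(c), Add(p, E)) = Mul(Rational(1, 12), Add(-185, -12)) = Mul(Rational(1, 12), -197) = Rational(-197, 12)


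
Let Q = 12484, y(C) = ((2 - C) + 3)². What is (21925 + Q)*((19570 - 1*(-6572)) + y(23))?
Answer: 910668594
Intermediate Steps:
y(C) = (5 - C)²
(21925 + Q)*((19570 - 1*(-6572)) + y(23)) = (21925 + 12484)*((19570 - 1*(-6572)) + (-5 + 23)²) = 34409*((19570 + 6572) + 18²) = 34409*(26142 + 324) = 34409*26466 = 910668594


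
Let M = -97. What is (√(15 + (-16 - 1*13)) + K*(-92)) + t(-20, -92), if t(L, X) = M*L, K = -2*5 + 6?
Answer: 2308 + I*√14 ≈ 2308.0 + 3.7417*I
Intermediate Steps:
K = -4 (K = -10 + 6 = -4)
t(L, X) = -97*L
(√(15 + (-16 - 1*13)) + K*(-92)) + t(-20, -92) = (√(15 + (-16 - 1*13)) - 4*(-92)) - 97*(-20) = (√(15 + (-16 - 13)) + 368) + 1940 = (√(15 - 29) + 368) + 1940 = (√(-14) + 368) + 1940 = (I*√14 + 368) + 1940 = (368 + I*√14) + 1940 = 2308 + I*√14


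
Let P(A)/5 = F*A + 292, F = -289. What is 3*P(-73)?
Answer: 320835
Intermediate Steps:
P(A) = 1460 - 1445*A (P(A) = 5*(-289*A + 292) = 5*(292 - 289*A) = 1460 - 1445*A)
3*P(-73) = 3*(1460 - 1445*(-73)) = 3*(1460 + 105485) = 3*106945 = 320835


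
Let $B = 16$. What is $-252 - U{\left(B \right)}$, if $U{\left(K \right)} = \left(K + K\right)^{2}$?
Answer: $-1276$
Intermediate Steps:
$U{\left(K \right)} = 4 K^{2}$ ($U{\left(K \right)} = \left(2 K\right)^{2} = 4 K^{2}$)
$-252 - U{\left(B \right)} = -252 - 4 \cdot 16^{2} = -252 - 4 \cdot 256 = -252 - 1024 = -1276$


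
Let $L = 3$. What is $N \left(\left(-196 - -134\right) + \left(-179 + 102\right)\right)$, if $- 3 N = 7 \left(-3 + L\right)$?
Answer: $0$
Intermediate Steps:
$N = 0$ ($N = - \frac{7 \left(-3 + 3\right)}{3} = - \frac{7 \cdot 0}{3} = \left(- \frac{1}{3}\right) 0 = 0$)
$N \left(\left(-196 - -134\right) + \left(-179 + 102\right)\right) = 0 \left(\left(-196 - -134\right) + \left(-179 + 102\right)\right) = 0 \left(\left(-196 + 134\right) - 77\right) = 0 \left(-62 - 77\right) = 0 \left(-139\right) = 0$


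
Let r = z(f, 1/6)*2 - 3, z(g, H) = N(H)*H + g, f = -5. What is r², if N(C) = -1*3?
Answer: 196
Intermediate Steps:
N(C) = -3
z(g, H) = g - 3*H (z(g, H) = -3*H + g = g - 3*H)
r = -14 (r = (-5 - 3/6)*2 - 3 = (-5 - 3*⅙)*2 - 3 = (-5 - ½)*2 - 3 = -11/2*2 - 3 = -11 - 3 = -14)
r² = (-14)² = 196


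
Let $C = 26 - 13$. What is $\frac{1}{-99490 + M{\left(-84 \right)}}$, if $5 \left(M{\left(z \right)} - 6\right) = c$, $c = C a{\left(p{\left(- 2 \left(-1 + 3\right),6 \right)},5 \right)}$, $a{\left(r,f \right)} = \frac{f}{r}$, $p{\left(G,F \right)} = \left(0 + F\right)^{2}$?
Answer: $- \frac{36}{3581411} \approx -1.0052 \cdot 10^{-5}$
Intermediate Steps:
$p{\left(G,F \right)} = F^{2}$
$C = 13$
$c = \frac{65}{36}$ ($c = 13 \frac{5}{6^{2}} = 13 \cdot \frac{5}{36} = \frac{65}{36} \approx 1.8056$)
$M{\left(z \right)} = \frac{229}{36}$ ($M{\left(z \right)} = 6 + \frac{1}{5} \cdot \frac{65}{36} = 6 + \frac{13}{36} = \frac{229}{36}$)
$\frac{1}{-99490 + M{\left(-84 \right)}} = \frac{1}{-99490 + \frac{229}{36}} = \frac{1}{- \frac{3581411}{36}} = - \frac{36}{3581411}$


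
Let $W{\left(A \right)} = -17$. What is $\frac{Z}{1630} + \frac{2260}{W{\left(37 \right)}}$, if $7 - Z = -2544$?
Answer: $- \frac{3640433}{27710} \approx -131.38$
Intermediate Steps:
$Z = 2551$ ($Z = 7 - -2544 = 7 + 2544 = 2551$)
$\frac{Z}{1630} + \frac{2260}{W{\left(37 \right)}} = \frac{2551}{1630} + \frac{2260}{-17} = 2551 \cdot \frac{1}{1630} + 2260 \left(- \frac{1}{17}\right) = \frac{2551}{1630} - \frac{2260}{17} = - \frac{3640433}{27710}$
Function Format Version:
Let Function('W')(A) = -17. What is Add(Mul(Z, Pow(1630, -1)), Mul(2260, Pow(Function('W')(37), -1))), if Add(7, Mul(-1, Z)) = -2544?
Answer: Rational(-3640433, 27710) ≈ -131.38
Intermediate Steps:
Z = 2551 (Z = Add(7, Mul(-1, -2544)) = Add(7, 2544) = 2551)
Add(Mul(Z, Pow(1630, -1)), Mul(2260, Pow(Function('W')(37), -1))) = Add(Mul(2551, Pow(1630, -1)), Mul(2260, Pow(-17, -1))) = Add(Mul(2551, Rational(1, 1630)), Mul(2260, Rational(-1, 17))) = Add(Rational(2551, 1630), Rational(-2260, 17)) = Rational(-3640433, 27710)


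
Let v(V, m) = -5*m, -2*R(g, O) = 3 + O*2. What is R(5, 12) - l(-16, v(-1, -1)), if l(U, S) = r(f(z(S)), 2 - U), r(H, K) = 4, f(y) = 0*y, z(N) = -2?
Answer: -35/2 ≈ -17.500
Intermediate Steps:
R(g, O) = -3/2 - O (R(g, O) = -(3 + O*2)/2 = -(3 + 2*O)/2 = -3/2 - O)
f(y) = 0
l(U, S) = 4
R(5, 12) - l(-16, v(-1, -1)) = (-3/2 - 1*12) - 1*4 = (-3/2 - 12) - 4 = -27/2 - 4 = -35/2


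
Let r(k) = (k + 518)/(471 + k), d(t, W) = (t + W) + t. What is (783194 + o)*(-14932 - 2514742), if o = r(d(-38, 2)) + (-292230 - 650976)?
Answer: 160695820671680/397 ≈ 4.0478e+11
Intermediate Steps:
d(t, W) = W + 2*t (d(t, W) = (W + t) + t = W + 2*t)
r(k) = (518 + k)/(471 + k)
o = -374452338/397 (o = (518 + (2 + 2*(-38)))/(471 + (2 + 2*(-38))) + (-292230 - 650976) = (518 + (2 - 76))/(471 + (2 - 76)) - 943206 = (518 - 74)/(471 - 74) - 943206 = 444/397 - 943206 = -374452338/397 ≈ -9.4321e+5)
(783194 + o)*(-14932 - 2514742) = (783194 - 374452338/397)*(-14932 - 2514742) = -63524320/397*(-2529674) = 160695820671680/397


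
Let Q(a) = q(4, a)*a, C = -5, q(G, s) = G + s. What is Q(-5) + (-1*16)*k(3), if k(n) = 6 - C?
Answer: -171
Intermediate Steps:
k(n) = 11 (k(n) = 6 - 1*(-5) = 6 + 5 = 11)
Q(a) = a*(4 + a) (Q(a) = (4 + a)*a = a*(4 + a))
Q(-5) + (-1*16)*k(3) = -5*(4 - 5) - 1*16*11 = -5*(-1) - 16*11 = 5 - 176 = -171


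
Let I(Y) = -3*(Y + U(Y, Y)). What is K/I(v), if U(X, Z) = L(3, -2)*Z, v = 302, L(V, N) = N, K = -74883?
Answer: -24961/302 ≈ -82.652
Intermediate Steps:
U(X, Z) = -2*Z
I(Y) = 3*Y (I(Y) = -3*(Y - 2*Y) = -(-3)*Y = 3*Y)
K/I(v) = -74883/(3*302) = -74883/906 = -74883*1/906 = -24961/302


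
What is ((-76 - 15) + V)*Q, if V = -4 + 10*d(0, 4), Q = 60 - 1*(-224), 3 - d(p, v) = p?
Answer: -18460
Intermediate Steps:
d(p, v) = 3 - p
Q = 284 (Q = 60 + 224 = 284)
V = 26 (V = -4 + 10*(3 - 1*0) = -4 + 10*(3 + 0) = -4 + 10*3 = -4 + 30 = 26)
((-76 - 15) + V)*Q = ((-76 - 15) + 26)*284 = (-91 + 26)*284 = -65*284 = -18460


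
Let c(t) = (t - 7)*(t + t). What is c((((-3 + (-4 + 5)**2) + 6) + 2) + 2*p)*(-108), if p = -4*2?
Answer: -36720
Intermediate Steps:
p = -8
c(t) = 2*t*(-7 + t) (c(t) = (-7 + t)*(2*t) = 2*t*(-7 + t))
c((((-3 + (-4 + 5)**2) + 6) + 2) + 2*p)*(-108) = (2*((((-3 + (-4 + 5)**2) + 6) + 2) + 2*(-8))*(-7 + ((((-3 + (-4 + 5)**2) + 6) + 2) + 2*(-8))))*(-108) = (2*((((-3 + 1**2) + 6) + 2) - 16)*(-7 + ((((-3 + 1**2) + 6) + 2) - 16)))*(-108) = (2*((((-3 + 1) + 6) + 2) - 16)*(-7 + ((((-3 + 1) + 6) + 2) - 16)))*(-108) = (2*(((-2 + 6) + 2) - 16)*(-7 + (((-2 + 6) + 2) - 16)))*(-108) = (2*((4 + 2) - 16)*(-7 + ((4 + 2) - 16)))*(-108) = (2*(6 - 16)*(-7 + (6 - 16)))*(-108) = (2*(-10)*(-7 - 10))*(-108) = (2*(-10)*(-17))*(-108) = 340*(-108) = -36720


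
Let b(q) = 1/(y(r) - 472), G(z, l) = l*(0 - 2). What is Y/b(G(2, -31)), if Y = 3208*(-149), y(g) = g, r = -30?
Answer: 239951984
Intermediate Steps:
G(z, l) = -2*l (G(z, l) = l*(-2) = -2*l)
Y = -477992
b(q) = -1/502 (b(q) = 1/(-30 - 472) = 1/(-502) = -1/502)
Y/b(G(2, -31)) = -477992/(-1/502) = -477992*(-502) = 239951984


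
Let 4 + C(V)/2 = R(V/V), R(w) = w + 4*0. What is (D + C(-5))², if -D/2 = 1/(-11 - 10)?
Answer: 15376/441 ≈ 34.866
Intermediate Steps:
R(w) = w (R(w) = w + 0 = w)
D = 2/21 (D = -2/(-11 - 10) = -2/(-21) = -2*(-1/21) = 2/21 ≈ 0.095238)
C(V) = -6 (C(V) = -8 + 2*(V/V) = -8 + 2*1 = -8 + 2 = -6)
(D + C(-5))² = (2/21 - 6)² = (-124/21)² = 15376/441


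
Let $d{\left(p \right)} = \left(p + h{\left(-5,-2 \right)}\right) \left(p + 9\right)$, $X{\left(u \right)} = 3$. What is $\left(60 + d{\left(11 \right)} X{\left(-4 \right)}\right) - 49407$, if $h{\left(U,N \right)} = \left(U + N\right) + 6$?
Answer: $-48747$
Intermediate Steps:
$h{\left(U,N \right)} = 6 + N + U$ ($h{\left(U,N \right)} = \left(N + U\right) + 6 = 6 + N + U$)
$d{\left(p \right)} = \left(-1 + p\right) \left(9 + p\right)$ ($d{\left(p \right)} = \left(p - 1\right) \left(p + 9\right) = \left(p - 1\right) \left(9 + p\right) = \left(-1 + p\right) \left(9 + p\right)$)
$\left(60 + d{\left(11 \right)} X{\left(-4 \right)}\right) - 49407 = \left(60 + \left(-9 + 11^{2} + 8 \cdot 11\right) 3\right) - 49407 = \left(60 + \left(-9 + 121 + 88\right) 3\right) - 49407 = \left(60 + 200 \cdot 3\right) - 49407 = \left(60 + 600\right) - 49407 = 660 - 49407 = -48747$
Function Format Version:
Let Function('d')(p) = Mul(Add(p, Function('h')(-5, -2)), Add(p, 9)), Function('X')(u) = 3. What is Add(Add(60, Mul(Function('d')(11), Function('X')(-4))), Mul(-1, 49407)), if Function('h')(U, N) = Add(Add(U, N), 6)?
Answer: -48747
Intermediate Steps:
Function('h')(U, N) = Add(6, N, U) (Function('h')(U, N) = Add(Add(N, U), 6) = Add(6, N, U))
Function('d')(p) = Mul(Add(-1, p), Add(9, p)) (Function('d')(p) = Mul(Add(p, Add(6, -2, -5)), Add(p, 9)) = Mul(Add(p, -1), Add(9, p)) = Mul(Add(-1, p), Add(9, p)))
Add(Add(60, Mul(Function('d')(11), Function('X')(-4))), Mul(-1, 49407)) = Add(Add(60, Mul(Add(-9, Pow(11, 2), Mul(8, 11)), 3)), Mul(-1, 49407)) = Add(Add(60, Mul(Add(-9, 121, 88), 3)), -49407) = Add(Add(60, Mul(200, 3)), -49407) = Add(Add(60, 600), -49407) = Add(660, -49407) = -48747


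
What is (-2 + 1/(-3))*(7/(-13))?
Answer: 49/39 ≈ 1.2564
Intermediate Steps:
(-2 + 1/(-3))*(7/(-13)) = (-2 - ⅓)*(7*(-1/13)) = -7/3*(-7/13) = 49/39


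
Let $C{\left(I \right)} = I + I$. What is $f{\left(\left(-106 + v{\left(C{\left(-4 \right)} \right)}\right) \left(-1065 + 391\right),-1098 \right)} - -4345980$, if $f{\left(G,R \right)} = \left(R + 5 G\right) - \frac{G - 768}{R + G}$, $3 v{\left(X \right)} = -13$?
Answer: $\frac{311019483443}{65940} \approx 4.7167 \cdot 10^{6}$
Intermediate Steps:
$C{\left(I \right)} = 2 I$
$v{\left(X \right)} = - \frac{13}{3}$ ($v{\left(X \right)} = \frac{1}{3} \left(-13\right) = - \frac{13}{3}$)
$f{\left(G,R \right)} = R + 5 G - \frac{-768 + G}{G + R}$ ($f{\left(G,R \right)} = \left(R + 5 G\right) - \frac{-768 + G}{G + R} = R + 5 G - \frac{-768 + G}{G + R}$)
$f{\left(\left(-106 + v{\left(C{\left(-4 \right)} \right)}\right) \left(-1065 + 391\right),-1098 \right)} - -4345980 = \frac{768 + \left(-1098\right)^{2} - \left(-106 - \frac{13}{3}\right) \left(-1065 + 391\right) + 5 \left(\left(-106 - \frac{13}{3}\right) \left(-1065 + 391\right)\right)^{2} + 6 \left(-106 - \frac{13}{3}\right) \left(-1065 + 391\right) \left(-1098\right)}{\left(-106 - \frac{13}{3}\right) \left(-1065 + 391\right) - 1098} - -4345980 = \frac{768 + 1205604 - \left(- \frac{331}{3}\right) \left(-674\right) + 5 \left(\left(- \frac{331}{3}\right) \left(-674\right)\right)^{2} + 6 \left(\left(- \frac{331}{3}\right) \left(-674\right)\right) \left(-1098\right)}{\left(- \frac{331}{3}\right) \left(-674\right) - 1098} + 4345980 = \frac{768 + 1205604 - \frac{223094}{3} + 5 \left(\frac{223094}{3}\right)^{2} + 6 \cdot \frac{223094}{3} \left(-1098\right)}{\frac{223094}{3} - 1098} + 4345980 = \frac{768 + 1205604 - \frac{223094}{3} + 5 \cdot \frac{49770932836}{9} - 489914424}{\frac{219800}{3}} + 4345980 = \frac{3 \left(768 + 1205604 - \frac{223094}{3} + \frac{248854664180}{9} - 489914424\right)}{219800} + 4345980 = \frac{3}{219800} \cdot \frac{244455622430}{9} + 4345980 = \frac{24445562243}{65940} + 4345980 = \frac{311019483443}{65940}$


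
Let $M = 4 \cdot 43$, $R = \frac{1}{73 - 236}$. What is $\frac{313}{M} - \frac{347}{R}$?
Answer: $\frac{9728805}{172} \approx 56563.0$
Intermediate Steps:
$R = - \frac{1}{163}$ ($R = \frac{1}{-163} = - \frac{1}{163} \approx -0.006135$)
$M = 172$
$\frac{313}{M} - \frac{347}{R} = \frac{313}{172} - \frac{347}{- \frac{1}{163}} = 313 \cdot \frac{1}{172} - -56561 = \frac{313}{172} + 56561 = \frac{9728805}{172}$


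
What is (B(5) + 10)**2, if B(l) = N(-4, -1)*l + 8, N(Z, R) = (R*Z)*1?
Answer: 1444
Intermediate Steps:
N(Z, R) = R*Z
B(l) = 8 + 4*l (B(l) = (-1*(-4))*l + 8 = 4*l + 8 = 8 + 4*l)
(B(5) + 10)**2 = ((8 + 4*5) + 10)**2 = ((8 + 20) + 10)**2 = (28 + 10)**2 = 38**2 = 1444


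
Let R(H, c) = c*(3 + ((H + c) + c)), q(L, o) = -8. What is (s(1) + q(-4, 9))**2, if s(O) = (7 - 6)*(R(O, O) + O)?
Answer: 1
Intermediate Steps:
R(H, c) = c*(3 + H + 2*c) (R(H, c) = c*(3 + (H + 2*c)) = c*(3 + H + 2*c))
s(O) = O + O*(3 + 3*O) (s(O) = (7 - 6)*(O*(3 + O + 2*O) + O) = 1*(O*(3 + 3*O) + O) = 1*(O + O*(3 + 3*O)) = O + O*(3 + 3*O))
(s(1) + q(-4, 9))**2 = (1*(4 + 3*1) - 8)**2 = (1*(4 + 3) - 8)**2 = (1*7 - 8)**2 = (7 - 8)**2 = (-1)**2 = 1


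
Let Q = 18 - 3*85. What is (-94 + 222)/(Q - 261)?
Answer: -64/249 ≈ -0.25703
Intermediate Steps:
Q = -237 (Q = 18 - 255 = -237)
(-94 + 222)/(Q - 261) = (-94 + 222)/(-237 - 261) = 128/(-498) = 128*(-1/498) = -64/249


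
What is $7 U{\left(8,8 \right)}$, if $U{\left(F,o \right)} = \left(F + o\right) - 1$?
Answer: $105$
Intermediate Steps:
$U{\left(F,o \right)} = -1 + F + o$
$7 U{\left(8,8 \right)} = 7 \left(-1 + 8 + 8\right) = 7 \cdot 15 = 105$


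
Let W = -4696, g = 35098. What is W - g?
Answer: -39794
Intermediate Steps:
W - g = -4696 - 1*35098 = -4696 - 35098 = -39794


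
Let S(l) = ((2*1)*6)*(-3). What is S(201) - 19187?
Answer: -19223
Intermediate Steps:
S(l) = -36 (S(l) = (2*6)*(-3) = 12*(-3) = -36)
S(201) - 19187 = -36 - 19187 = -19223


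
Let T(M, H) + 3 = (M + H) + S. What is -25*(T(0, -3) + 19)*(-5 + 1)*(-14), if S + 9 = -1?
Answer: -4200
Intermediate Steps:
S = -10 (S = -9 - 1 = -10)
T(M, H) = -13 + H + M (T(M, H) = -3 + ((M + H) - 10) = -3 + ((H + M) - 10) = -3 + (-10 + H + M) = -13 + H + M)
-25*(T(0, -3) + 19)*(-5 + 1)*(-14) = -25*((-13 - 3 + 0) + 19)*(-5 + 1)*(-14) = -25*(-16 + 19)*(-4)*(-14) = -75*(-4)*(-14) = -25*(-12)*(-14) = 300*(-14) = -4200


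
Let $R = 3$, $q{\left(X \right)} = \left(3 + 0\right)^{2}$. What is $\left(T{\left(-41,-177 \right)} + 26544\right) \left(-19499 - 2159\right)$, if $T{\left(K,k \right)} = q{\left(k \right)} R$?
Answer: $-575474718$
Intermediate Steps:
$q{\left(X \right)} = 9$ ($q{\left(X \right)} = 3^{2} = 9$)
$T{\left(K,k \right)} = 27$ ($T{\left(K,k \right)} = 9 \cdot 3 = 27$)
$\left(T{\left(-41,-177 \right)} + 26544\right) \left(-19499 - 2159\right) = \left(27 + 26544\right) \left(-19499 - 2159\right) = 26571 \left(-21658\right) = -575474718$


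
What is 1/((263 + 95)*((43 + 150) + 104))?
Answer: 1/106326 ≈ 9.4050e-6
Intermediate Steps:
1/((263 + 95)*((43 + 150) + 104)) = 1/(358*(193 + 104)) = 1/(358*297) = 1/106326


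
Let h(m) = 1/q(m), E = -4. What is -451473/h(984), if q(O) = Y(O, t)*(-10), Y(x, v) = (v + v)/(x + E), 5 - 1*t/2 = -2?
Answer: 902946/7 ≈ 1.2899e+5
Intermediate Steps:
t = 14 (t = 10 - 2*(-2) = 10 + 4 = 14)
Y(x, v) = 2*v/(-4 + x) (Y(x, v) = (v + v)/(x - 4) = (2*v)/(-4 + x) = 2*v/(-4 + x))
q(O) = -280/(-4 + O) (q(O) = (2*14/(-4 + O))*(-10) = (28/(-4 + O))*(-10) = -280/(-4 + O))
h(m) = 1/70 - m/280 (h(m) = 1/(-280/(-4 + m)) = 1/70 - m/280)
-451473/h(984) = -451473/(1/70 - 1/280*984) = -451473/(1/70 - 123/35) = -451473/(-7/2) = -451473*(-2/7) = 902946/7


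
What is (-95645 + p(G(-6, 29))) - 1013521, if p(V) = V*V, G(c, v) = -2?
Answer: -1109162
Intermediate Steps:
p(V) = V²
(-95645 + p(G(-6, 29))) - 1013521 = (-95645 + (-2)²) - 1013521 = (-95645 + 4) - 1013521 = -95641 - 1013521 = -1109162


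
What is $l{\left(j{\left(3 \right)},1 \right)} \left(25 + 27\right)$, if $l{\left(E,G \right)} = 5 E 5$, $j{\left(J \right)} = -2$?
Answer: $-2600$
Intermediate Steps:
$l{\left(E,G \right)} = 25 E$
$l{\left(j{\left(3 \right)},1 \right)} \left(25 + 27\right) = 25 \left(-2\right) \left(25 + 27\right) = \left(-50\right) 52 = -2600$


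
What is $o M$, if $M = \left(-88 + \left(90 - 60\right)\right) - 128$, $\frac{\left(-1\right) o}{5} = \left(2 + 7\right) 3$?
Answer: $25110$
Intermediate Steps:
$o = -135$ ($o = - 5 \left(2 + 7\right) 3 = - 5 \cdot 9 \cdot 3 = \left(-5\right) 27 = -135$)
$M = -186$ ($M = \left(-88 + 30\right) - 128 = -58 - 128 = -186$)
$o M = \left(-135\right) \left(-186\right) = 25110$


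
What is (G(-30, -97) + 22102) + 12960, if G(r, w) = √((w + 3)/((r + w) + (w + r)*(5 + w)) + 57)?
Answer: 35062 + √7612075835/11557 ≈ 35070.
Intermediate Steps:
G(r, w) = √(57 + (3 + w)/(r + w + (5 + w)*(r + w))) (G(r, w) = √((3 + w)/((r + w) + (r + w)*(5 + w)) + 57) = √((3 + w)/((r + w) + (5 + w)*(r + w)) + 57) = √((3 + w)/(r + w + (5 + w)*(r + w)) + 57) = √(57 + (3 + w)/(r + w + (5 + w)*(r + w))))
(G(-30, -97) + 22102) + 12960 = (√((3 + 57*(-97)² + 342*(-30) + 343*(-97) + 57*(-30)*(-97))/((-97)² + 6*(-30) + 6*(-97) - 30*(-97))) + 22102) + 12960 = (√((3 + 57*9409 - 10260 - 33271 + 165870)/(9409 - 180 - 582 + 2910)) + 22102) + 12960 = (√((3 + 536313 - 10260 - 33271 + 165870)/11557) + 22102) + 12960 = (√((1/11557)*658655) + 22102) + 12960 = (√(658655/11557) + 22102) + 12960 = (√7612075835/11557 + 22102) + 12960 = (22102 + √7612075835/11557) + 12960 = 35062 + √7612075835/11557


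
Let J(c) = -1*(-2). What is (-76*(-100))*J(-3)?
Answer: 15200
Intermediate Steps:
J(c) = 2
(-76*(-100))*J(-3) = -76*(-100)*2 = 7600*2 = 15200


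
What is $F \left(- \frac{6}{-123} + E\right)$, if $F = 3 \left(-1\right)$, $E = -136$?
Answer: $\frac{16722}{41} \approx 407.85$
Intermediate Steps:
$F = -3$
$F \left(- \frac{6}{-123} + E\right) = - 3 \left(- \frac{6}{-123} - 136\right) = - 3 \left(\left(-6\right) \left(- \frac{1}{123}\right) - 136\right) = - 3 \left(\frac{2}{41} - 136\right) = \left(-3\right) \left(- \frac{5574}{41}\right) = \frac{16722}{41}$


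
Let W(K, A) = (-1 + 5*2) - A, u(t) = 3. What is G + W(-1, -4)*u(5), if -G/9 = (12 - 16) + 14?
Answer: -51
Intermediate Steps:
W(K, A) = 9 - A (W(K, A) = (-1 + 10) - A = 9 - A)
G = -90 (G = -9*((12 - 16) + 14) = -9*(-4 + 14) = -9*10 = -90)
G + W(-1, -4)*u(5) = -90 + (9 - 1*(-4))*3 = -90 + (9 + 4)*3 = -90 + 13*3 = -90 + 39 = -51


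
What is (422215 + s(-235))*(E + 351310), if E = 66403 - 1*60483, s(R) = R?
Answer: 150743915400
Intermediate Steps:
E = 5920 (E = 66403 - 60483 = 5920)
(422215 + s(-235))*(E + 351310) = (422215 - 235)*(5920 + 351310) = 421980*357230 = 150743915400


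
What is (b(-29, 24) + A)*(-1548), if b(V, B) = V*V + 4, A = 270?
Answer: -1726020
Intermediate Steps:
b(V, B) = 4 + V² (b(V, B) = V² + 4 = 4 + V²)
(b(-29, 24) + A)*(-1548) = ((4 + (-29)²) + 270)*(-1548) = ((4 + 841) + 270)*(-1548) = (845 + 270)*(-1548) = 1115*(-1548) = -1726020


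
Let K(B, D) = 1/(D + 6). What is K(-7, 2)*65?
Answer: 65/8 ≈ 8.1250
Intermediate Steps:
K(B, D) = 1/(6 + D)
K(-7, 2)*65 = 65/(6 + 2) = 65/8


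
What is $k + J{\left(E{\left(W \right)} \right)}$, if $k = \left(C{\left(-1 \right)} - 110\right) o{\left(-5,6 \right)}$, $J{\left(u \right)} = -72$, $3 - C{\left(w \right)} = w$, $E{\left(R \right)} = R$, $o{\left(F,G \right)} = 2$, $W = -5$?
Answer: $-284$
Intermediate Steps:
$C{\left(w \right)} = 3 - w$
$k = -212$ ($k = \left(\left(3 - -1\right) - 110\right) 2 = \left(\left(3 + 1\right) - 110\right) 2 = \left(4 - 110\right) 2 = \left(-106\right) 2 = -212$)
$k + J{\left(E{\left(W \right)} \right)} = -212 - 72 = -284$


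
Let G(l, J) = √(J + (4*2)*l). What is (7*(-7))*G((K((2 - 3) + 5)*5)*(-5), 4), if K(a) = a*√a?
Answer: -98*I*√399 ≈ -1957.5*I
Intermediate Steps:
K(a) = a^(3/2)
G(l, J) = √(J + 8*l)
(7*(-7))*G((K((2 - 3) + 5)*5)*(-5), 4) = (7*(-7))*√(4 + 8*((((2 - 3) + 5)^(3/2)*5)*(-5))) = -49*√(4 + 8*(((-1 + 5)^(3/2)*5)*(-5))) = -49*√(4 + 8*((4^(3/2)*5)*(-5))) = -49*√(4 + 8*((8*5)*(-5))) = -49*√(4 + 8*(40*(-5))) = -49*√(4 + 8*(-200)) = -49*√(4 - 1600) = -98*I*√399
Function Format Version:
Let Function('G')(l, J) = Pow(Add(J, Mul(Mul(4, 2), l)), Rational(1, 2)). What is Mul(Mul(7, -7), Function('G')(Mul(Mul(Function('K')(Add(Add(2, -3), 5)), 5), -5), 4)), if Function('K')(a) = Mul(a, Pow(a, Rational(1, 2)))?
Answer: Mul(-98, I, Pow(399, Rational(1, 2))) ≈ Mul(-1957.5, I)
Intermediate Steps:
Function('K')(a) = Pow(a, Rational(3, 2))
Function('G')(l, J) = Pow(Add(J, Mul(8, l)), Rational(1, 2))
Mul(Mul(7, -7), Function('G')(Mul(Mul(Function('K')(Add(Add(2, -3), 5)), 5), -5), 4)) = Mul(Mul(7, -7), Pow(Add(4, Mul(8, Mul(Mul(Pow(Add(Add(2, -3), 5), Rational(3, 2)), 5), -5))), Rational(1, 2))) = Mul(-49, Pow(Add(4, Mul(8, Mul(Mul(Pow(Add(-1, 5), Rational(3, 2)), 5), -5))), Rational(1, 2))) = Mul(-49, Pow(Add(4, Mul(8, Mul(Mul(Pow(4, Rational(3, 2)), 5), -5))), Rational(1, 2))) = Mul(-49, Pow(Add(4, Mul(8, Mul(Mul(8, 5), -5))), Rational(1, 2))) = Mul(-49, Pow(Add(4, Mul(8, Mul(40, -5))), Rational(1, 2))) = Mul(-49, Pow(Add(4, Mul(8, -200)), Rational(1, 2))) = Mul(-49, Pow(Add(4, -1600), Rational(1, 2))) = Mul(-49, Pow(-1596, Rational(1, 2))) = Mul(-49, Mul(2, I, Pow(399, Rational(1, 2)))) = Mul(-98, I, Pow(399, Rational(1, 2)))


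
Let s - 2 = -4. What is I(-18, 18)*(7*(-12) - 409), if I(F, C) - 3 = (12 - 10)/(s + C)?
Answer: -12325/8 ≈ -1540.6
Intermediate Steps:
s = -2 (s = 2 - 4 = -2)
I(F, C) = 3 + 2/(-2 + C) (I(F, C) = 3 + (12 - 10)/(-2 + C) = 3 + 2/(-2 + C))
I(-18, 18)*(7*(-12) - 409) = ((-4 + 3*18)/(-2 + 18))*(7*(-12) - 409) = ((-4 + 54)/16)*(-84 - 409) = ((1/16)*50)*(-493) = (25/8)*(-493) = -12325/8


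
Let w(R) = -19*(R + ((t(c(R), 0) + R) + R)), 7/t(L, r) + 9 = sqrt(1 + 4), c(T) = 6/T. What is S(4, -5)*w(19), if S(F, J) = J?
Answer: 21345/4 - 35*sqrt(5)/4 ≈ 5316.7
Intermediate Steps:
t(L, r) = 7/(-9 + sqrt(5)) (t(L, r) = 7/(-9 + sqrt(1 + 4)) = 7/(-9 + sqrt(5)))
w(R) = 63/4 - 57*R + 7*sqrt(5)/4 (w(R) = -19*(R + (((-63/76 - 7*sqrt(5)/76) + R) + R)) = -19*(R + ((-63/76 + R - 7*sqrt(5)/76) + R)) = -19*(R + (-63/76 + 2*R - 7*sqrt(5)/76)) = -19*(-63/76 + 3*R - 7*sqrt(5)/76) = 63/4 - 57*R + 7*sqrt(5)/4)
S(4, -5)*w(19) = -5*(63/4 - 57*19 + 7*sqrt(5)/4) = -5*(63/4 - 1083 + 7*sqrt(5)/4) = -5*(-4269/4 + 7*sqrt(5)/4) = 21345/4 - 35*sqrt(5)/4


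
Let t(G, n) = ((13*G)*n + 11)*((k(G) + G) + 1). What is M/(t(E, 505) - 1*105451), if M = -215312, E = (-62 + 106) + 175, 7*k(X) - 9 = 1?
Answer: -1507184/2227768143 ≈ -0.00067654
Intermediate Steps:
k(X) = 10/7 (k(X) = 9/7 + (⅐)*1 = 9/7 + ⅐ = 10/7)
E = 219 (E = 44 + 175 = 219)
t(G, n) = (11 + 13*G*n)*(17/7 + G) (t(G, n) = ((13*G)*n + 11)*((10/7 + G) + 1) = (13*G*n + 11)*(17/7 + G) = (11 + 13*G*n)*(17/7 + G))
M/(t(E, 505) - 1*105451) = -215312/((187/7 + 11*219 + 13*505*219² + (221/7)*219*505) - 1*105451) = -215312/((187/7 + 2409 + 13*505*47961 + 24441495/7) - 105451) = -215312/((187/7 + 2409 + 314863965 + 24441495/7) - 105451) = -215312/(2228506300/7 - 105451) = -215312/2227768143/7 = -215312*7/2227768143 = -1507184/2227768143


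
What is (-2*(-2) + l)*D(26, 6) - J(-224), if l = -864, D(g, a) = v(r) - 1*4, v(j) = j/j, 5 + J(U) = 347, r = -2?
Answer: 2238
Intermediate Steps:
J(U) = 342 (J(U) = -5 + 347 = 342)
v(j) = 1
D(g, a) = -3 (D(g, a) = 1 - 1*4 = 1 - 4 = -3)
(-2*(-2) + l)*D(26, 6) - J(-224) = (-2*(-2) - 864)*(-3) - 1*342 = (4 - 864)*(-3) - 342 = -860*(-3) - 342 = 2580 - 342 = 2238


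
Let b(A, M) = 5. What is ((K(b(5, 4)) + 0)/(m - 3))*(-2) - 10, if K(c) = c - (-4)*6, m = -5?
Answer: -11/4 ≈ -2.7500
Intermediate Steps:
K(c) = 24 + c (K(c) = c - 1*(-24) = c + 24 = 24 + c)
((K(b(5, 4)) + 0)/(m - 3))*(-2) - 10 = (((24 + 5) + 0)/(-5 - 3))*(-2) - 10 = ((29 + 0)/(-8))*(-2) - 10 = (29*(-⅛))*(-2) - 10 = -29/8*(-2) - 10 = 29/4 - 10 = -11/4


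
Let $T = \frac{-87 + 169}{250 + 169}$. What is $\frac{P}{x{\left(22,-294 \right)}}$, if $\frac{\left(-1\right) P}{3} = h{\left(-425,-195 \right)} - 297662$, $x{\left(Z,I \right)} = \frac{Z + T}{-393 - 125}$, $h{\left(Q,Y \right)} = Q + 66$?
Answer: $- \frac{32341536941}{1550} \approx -2.0866 \cdot 10^{7}$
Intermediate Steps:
$h{\left(Q,Y \right)} = 66 + Q$
$T = \frac{82}{419} \approx 0.1957$
$x{\left(Z,I \right)} = - \frac{41}{108521} - \frac{Z}{518}$ ($x{\left(Z,I \right)} = \frac{Z + \frac{82}{419}}{-393 - 125} = \frac{\frac{82}{419} + Z}{-518} = \left(\frac{82}{419} + Z\right) \left(- \frac{1}{518}\right) = - \frac{41}{108521} - \frac{Z}{518}$)
$P = 894063$ ($P = - 3 \left(\left(66 - 425\right) - 297662\right) = - 3 \left(-359 - 297662\right) = \left(-3\right) \left(-298021\right) = 894063$)
$\frac{P}{x{\left(22,-294 \right)}} = \frac{894063}{- \frac{41}{108521} - \frac{11}{259}} = \frac{894063}{- \frac{4650}{108521}} = 894063 \left(- \frac{108521}{4650}\right) = - \frac{32341536941}{1550}$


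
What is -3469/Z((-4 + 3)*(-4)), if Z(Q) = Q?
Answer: -3469/4 ≈ -867.25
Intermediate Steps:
-3469/Z((-4 + 3)*(-4)) = -3469*(-1/(4*(-4 + 3))) = -3469/((-1*(-4))) = -3469/4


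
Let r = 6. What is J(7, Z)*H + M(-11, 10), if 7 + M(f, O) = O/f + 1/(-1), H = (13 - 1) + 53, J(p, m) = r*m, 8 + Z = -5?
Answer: -55868/11 ≈ -5078.9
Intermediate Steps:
Z = -13 (Z = -8 - 5 = -13)
J(p, m) = 6*m
H = 65 (H = 12 + 53 = 65)
M(f, O) = -8 + O/f (M(f, O) = -7 + (O/f + 1/(-1)) = -7 + (O/f + 1*(-1)) = -7 + (O/f - 1) = -7 + (-1 + O/f) = -8 + O/f)
J(7, Z)*H + M(-11, 10) = (6*(-13))*65 + (-8 + 10/(-11)) = -78*65 + (-8 + 10*(-1/11)) = -5070 + (-8 - 10/11) = -5070 - 98/11 = -55868/11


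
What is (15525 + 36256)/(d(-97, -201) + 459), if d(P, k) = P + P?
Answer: 977/5 ≈ 195.40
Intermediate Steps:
d(P, k) = 2*P
(15525 + 36256)/(d(-97, -201) + 459) = (15525 + 36256)/(2*(-97) + 459) = 51781/(-194 + 459) = 51781/265 = 51781*(1/265) = 977/5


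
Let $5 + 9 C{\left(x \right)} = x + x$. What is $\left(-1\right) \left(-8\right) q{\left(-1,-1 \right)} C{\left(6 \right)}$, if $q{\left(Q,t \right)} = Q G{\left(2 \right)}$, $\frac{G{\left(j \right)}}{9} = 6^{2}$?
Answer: $-2016$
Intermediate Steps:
$C{\left(x \right)} = - \frac{5}{9} + \frac{2 x}{9}$ ($C{\left(x \right)} = - \frac{5}{9} + \frac{x + x}{9} = - \frac{5}{9} + \frac{2 x}{9}$)
$G{\left(j \right)} = 324$ ($G{\left(j \right)} = 9 \cdot 6^{2} = 9 \cdot 36 = 324$)
$q{\left(Q,t \right)} = 324 Q$ ($q{\left(Q,t \right)} = Q 324 = 324 Q$)
$\left(-1\right) \left(-8\right) q{\left(-1,-1 \right)} C{\left(6 \right)} = \left(-1\right) \left(-8\right) 324 \left(-1\right) \left(- \frac{5}{9} + \frac{2}{9} \cdot 6\right) = 8 \left(-324\right) \left(- \frac{5}{9} + \frac{4}{3}\right) = \left(-2592\right) \frac{7}{9} = -2016$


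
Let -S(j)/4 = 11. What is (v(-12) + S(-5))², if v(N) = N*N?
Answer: 10000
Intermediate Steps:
v(N) = N²
S(j) = -44 (S(j) = -4*11 = -44)
(v(-12) + S(-5))² = ((-12)² - 44)² = (144 - 44)² = 100² = 10000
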